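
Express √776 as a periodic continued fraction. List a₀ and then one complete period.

[27; 1, 5, 1, 54]

a₀ = ⌊√776⌋ = 27.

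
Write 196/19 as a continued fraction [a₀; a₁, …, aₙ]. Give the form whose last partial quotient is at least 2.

196 = 10×19 + 6
19 = 3×6 + 1
6 = 6×1 + 0  (stop)
So 196/19 = [10; 3, 6].

[10; 3, 6]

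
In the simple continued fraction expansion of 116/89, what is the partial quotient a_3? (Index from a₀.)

2

116 = 1·89 + 27   →  a_0 = 1
89 = 3·27 + 8   →  a_1 = 3
27 = 3·8 + 3   →  a_2 = 3
8 = 2·3 + 2   →  a_3 = 2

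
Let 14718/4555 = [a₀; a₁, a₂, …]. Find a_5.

14718 = 3·4555 + 1053   →  a_0 = 3
4555 = 4·1053 + 343   →  a_1 = 4
1053 = 3·343 + 24   →  a_2 = 3
343 = 14·24 + 7   →  a_3 = 14
24 = 3·7 + 3   →  a_4 = 3
7 = 2·3 + 1   →  a_5 = 2

2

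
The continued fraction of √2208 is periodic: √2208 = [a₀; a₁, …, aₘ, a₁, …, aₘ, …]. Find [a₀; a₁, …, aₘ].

a₀ = ⌊√2208⌋ = 46.
With m₀=0, d₀=1 and mₖ₊₁ = dₖaₖ − mₖ, dₖ₊₁ = (n − mₖ₊₁²)/dₖ, aₖ₊₁ = ⌊(a₀+mₖ₊₁)/dₖ₊₁⌋:
  k=1: m=46, d=92, a=1
  k=2: m=46, d=1, a=92
d=1 and a=2a₀=92 at k=2, so the next step gives (m, d) = (46, 92) again — its k=1 value — and the period has length 2.

[46; 1, 92]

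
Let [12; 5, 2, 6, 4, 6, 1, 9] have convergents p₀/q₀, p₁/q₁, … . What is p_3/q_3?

Using pₖ = aₖpₖ₋₁ + pₖ₋₂, qₖ = aₖqₖ₋₁ + qₖ₋₂ (with p₋₁=1, p₋₂=0, q₋₁=0, q₋₂=1):
  k=0: a=12, p=12, q=1
  k=1: a=5, p=61, q=5
  k=2: a=2, p=134, q=11
  k=3: a=6, p=865, q=71

865/71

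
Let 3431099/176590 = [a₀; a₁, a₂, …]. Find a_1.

3431099 = 19·176590 + 75889   →  a_0 = 19
176590 = 2·75889 + 24812   →  a_1 = 2

2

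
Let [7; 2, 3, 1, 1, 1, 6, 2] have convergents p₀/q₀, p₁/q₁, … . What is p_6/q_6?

1235/166

Using pₖ = aₖpₖ₋₁ + pₖ₋₂, qₖ = aₖqₖ₋₁ + qₖ₋₂ (with p₋₁=1, p₋₂=0, q₋₁=0, q₋₂=1):
  k=0: a=7, p=7, q=1
  k=1: a=2, p=15, q=2
  k=2: a=3, p=52, q=7
  k=3: a=1, p=67, q=9
  k=4: a=1, p=119, q=16
  k=5: a=1, p=186, q=25
  k=6: a=6, p=1235, q=166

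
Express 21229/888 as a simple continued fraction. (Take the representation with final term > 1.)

21229 = 23·888 + 805
888 = 1·805 + 83
805 = 9·83 + 58
83 = 1·58 + 25
58 = 2·25 + 8
25 = 3·8 + 1
8 = 8·1 + 0  (stop)
So 21229/888 = [23; 1, 9, 1, 2, 3, 8].

[23; 1, 9, 1, 2, 3, 8]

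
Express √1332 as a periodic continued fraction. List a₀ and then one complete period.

[36; 2, 72]

a₀ = ⌊√1332⌋ = 36.
With m₀=0, d₀=1 and mₖ₊₁ = dₖaₖ − mₖ, dₖ₊₁ = (n − mₖ₊₁²)/dₖ, aₖ₊₁ = ⌊(a₀+mₖ₊₁)/dₖ₊₁⌋:
  k=1: m=36, d=36, a=2
  k=2: m=36, d=1, a=72
d=1 and a=2a₀=72 at k=2, so the next step gives (m, d) = (36, 36) again — its k=1 value — and the period has length 2.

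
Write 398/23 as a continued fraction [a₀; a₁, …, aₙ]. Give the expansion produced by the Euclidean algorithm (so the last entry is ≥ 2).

398 = 17×23 + 7
23 = 3×7 + 2
7 = 3×2 + 1
2 = 2×1 + 0  (stop)
So 398/23 = [17; 3, 3, 2].

[17; 3, 3, 2]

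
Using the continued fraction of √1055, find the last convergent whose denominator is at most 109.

1689/52

√1055 = [32; 2, 12, 2, 64, …] (period length 4).
Convergents:
  p_0/q_0 = 32/1
  p_1/q_1 = 65/2
  p_2/q_2 = 812/25
  p_3/q_3 = 1689/52
  p_4/q_4 = 108908/3353
q_3 = 52 ≤ 109 < 3353 = q_4, so the answer is 1689/52.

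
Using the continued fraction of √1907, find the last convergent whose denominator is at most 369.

11485/263

√1907 = [43; 1, 2, 43, 2, 1, 86, …] (period length 6).
Convergents:
  p_0/q_0 = 43/1
  p_1/q_1 = 44/1
  p_2/q_2 = 131/3
  p_3/q_3 = 5677/130
  p_4/q_4 = 11485/263
  p_5/q_5 = 17162/393
q_4 = 263 ≤ 369 < 393 = q_5, so the answer is 11485/263.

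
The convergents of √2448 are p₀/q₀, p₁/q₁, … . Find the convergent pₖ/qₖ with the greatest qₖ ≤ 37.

1039/21

√2448 = [49; 2, 10, 2, 98, …] (period length 4).
Convergents:
  p_0/q_0 = 49/1
  p_1/q_1 = 99/2
  p_2/q_2 = 1039/21
  p_3/q_3 = 2177/44
q_2 = 21 ≤ 37 < 44 = q_3, so the answer is 1039/21.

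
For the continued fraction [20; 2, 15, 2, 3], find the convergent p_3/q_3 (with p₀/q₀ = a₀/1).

Using pₖ = aₖpₖ₋₁ + pₖ₋₂, qₖ = aₖqₖ₋₁ + qₖ₋₂ (with p₋₁=1, p₋₂=0, q₋₁=0, q₋₂=1):
  k=0: a=20, p=20, q=1
  k=1: a=2, p=41, q=2
  k=2: a=15, p=635, q=31
  k=3: a=2, p=1311, q=64

1311/64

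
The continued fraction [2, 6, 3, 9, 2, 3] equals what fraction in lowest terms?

Using pₖ = aₖpₖ₋₁ + pₖ₋₂ and qₖ = aₖqₖ₋₁ + qₖ₋₂:
  k=0: a=2, p=2, q=1
  k=1: a=6, p=13, q=6
  k=2: a=3, p=41, q=19
  k=3: a=9, p=382, q=177
  k=4: a=2, p=805, q=373
  k=5: a=3, p=2797, q=1296

2797/1296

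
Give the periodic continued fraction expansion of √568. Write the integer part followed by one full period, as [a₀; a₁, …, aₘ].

a₀ = ⌊√568⌋ = 23.
With m₀=0, d₀=1 and mₖ₊₁ = dₖaₖ − mₖ, dₖ₊₁ = (n − mₖ₊₁²)/dₖ, aₖ₊₁ = ⌊(a₀+mₖ₊₁)/dₖ₊₁⌋:
  k=1: m=23, d=39, a=1
  k=2: m=16, d=8, a=4
  k=3: m=16, d=39, a=1
  k=4: m=23, d=1, a=46
d=1 and a=2a₀=46 at k=4, so the next step gives (m, d) = (23, 39) again — its k=1 value — and the period has length 4.

[23; 1, 4, 1, 46]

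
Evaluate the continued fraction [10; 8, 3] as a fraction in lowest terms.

253/25

Using pₖ = aₖpₖ₋₁ + pₖ₋₂ and qₖ = aₖqₖ₋₁ + qₖ₋₂:
  k=0: a=10, p=10, q=1
  k=1: a=8, p=81, q=8
  k=2: a=3, p=253, q=25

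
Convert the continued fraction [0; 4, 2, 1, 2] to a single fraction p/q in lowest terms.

Using pₖ = aₖpₖ₋₁ + pₖ₋₂ and qₖ = aₖqₖ₋₁ + qₖ₋₂:
  k=0: a=0, p=0, q=1
  k=1: a=4, p=1, q=4
  k=2: a=2, p=2, q=9
  k=3: a=1, p=3, q=13
  k=4: a=2, p=8, q=35

8/35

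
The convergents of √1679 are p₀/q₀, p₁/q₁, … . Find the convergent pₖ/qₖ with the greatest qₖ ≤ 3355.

√1679 = [40; 1, 39, 1, 80, …] (period length 4).
Convergents:
  p_0/q_0 = 40/1
  p_1/q_1 = 41/1
  p_2/q_2 = 1639/40
  p_3/q_3 = 1680/41
  p_4/q_4 = 136039/3320
  p_5/q_5 = 137719/3361
q_4 = 3320 ≤ 3355 < 3361 = q_5, so the answer is 136039/3320.

136039/3320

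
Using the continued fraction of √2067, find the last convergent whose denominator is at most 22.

591/13

√2067 = [45; 2, 6, 2, 90, …] (period length 4).
Convergents:
  p_0/q_0 = 45/1
  p_1/q_1 = 91/2
  p_2/q_2 = 591/13
  p_3/q_3 = 1273/28
q_2 = 13 ≤ 22 < 28 = q_3, so the answer is 591/13.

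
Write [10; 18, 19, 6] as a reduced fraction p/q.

20875/2076

Fold from the inside: start with 6/1.
  19 + 1/6 = 115/6
  18 + 6/115 = 2076/115
  10 + 115/2076 = 20875/2076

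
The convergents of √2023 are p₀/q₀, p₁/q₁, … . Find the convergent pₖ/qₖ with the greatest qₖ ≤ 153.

2024/45

√2023 = [44; 1, 43, 1, 88, …] (period length 4).
Convergents:
  p_0/q_0 = 44/1
  p_1/q_1 = 45/1
  p_2/q_2 = 1979/44
  p_3/q_3 = 2024/45
  p_4/q_4 = 180091/4004
q_3 = 45 ≤ 153 < 4004 = q_4, so the answer is 2024/45.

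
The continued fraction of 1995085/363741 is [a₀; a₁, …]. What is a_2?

16

1995085 = 5·363741 + 176380   →  a_0 = 5
363741 = 2·176380 + 10981   →  a_1 = 2
176380 = 16·10981 + 684   →  a_2 = 16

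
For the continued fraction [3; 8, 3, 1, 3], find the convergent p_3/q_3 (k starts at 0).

Using pₖ = aₖpₖ₋₁ + pₖ₋₂, qₖ = aₖqₖ₋₁ + qₖ₋₂ (with p₋₁=1, p₋₂=0, q₋₁=0, q₋₂=1):
  k=0: a=3, p=3, q=1
  k=1: a=8, p=25, q=8
  k=2: a=3, p=78, q=25
  k=3: a=1, p=103, q=33

103/33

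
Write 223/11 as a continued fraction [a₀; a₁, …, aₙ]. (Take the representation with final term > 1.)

[20; 3, 1, 2]

223 = 20·11 + 3
11 = 3·3 + 2
3 = 1·2 + 1
2 = 2·1 + 0  (stop)
So 223/11 = [20; 3, 1, 2].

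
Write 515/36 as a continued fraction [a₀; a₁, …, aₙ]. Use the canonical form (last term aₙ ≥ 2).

[14; 3, 3, 1, 2]

515 = 14*36 + 11
36 = 3*11 + 3
11 = 3*3 + 2
3 = 1*2 + 1
2 = 2*1 + 0  (stop)
So 515/36 = [14; 3, 3, 1, 2].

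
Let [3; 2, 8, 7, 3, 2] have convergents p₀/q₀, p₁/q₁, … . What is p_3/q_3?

420/121

Using pₖ = aₖpₖ₋₁ + pₖ₋₂, qₖ = aₖqₖ₋₁ + qₖ₋₂ (with p₋₁=1, p₋₂=0, q₋₁=0, q₋₂=1):
  k=0: a=3, p=3, q=1
  k=1: a=2, p=7, q=2
  k=2: a=8, p=59, q=17
  k=3: a=7, p=420, q=121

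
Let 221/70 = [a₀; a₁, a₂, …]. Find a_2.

2

221 = 3·70 + 11   →  a_0 = 3
70 = 6·11 + 4   →  a_1 = 6
11 = 2·4 + 3   →  a_2 = 2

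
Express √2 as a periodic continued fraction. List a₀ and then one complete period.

[1; 2]

a₀ = ⌊√2⌋ = 1.
With m₀=0, d₀=1 and mₖ₊₁ = dₖaₖ − mₖ, dₖ₊₁ = (n − mₖ₊₁²)/dₖ, aₖ₊₁ = ⌊(a₀+mₖ₊₁)/dₖ₊₁⌋:
  k=1: m=1, d=1, a=2
d=1 and a=2a₀=2 at k=1, so the next step gives (m, d) = (1, 1) again — its k=1 value — and the period has length 1.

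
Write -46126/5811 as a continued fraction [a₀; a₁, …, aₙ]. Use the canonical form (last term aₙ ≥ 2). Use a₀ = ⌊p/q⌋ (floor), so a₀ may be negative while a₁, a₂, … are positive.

[-8; 16, 19, 19]

-46126 = -8·5811 + 362
5811 = 16·362 + 19
362 = 19·19 + 1
19 = 19·1 + 0  (stop)
So -46126/5811 = [-8; 16, 19, 19].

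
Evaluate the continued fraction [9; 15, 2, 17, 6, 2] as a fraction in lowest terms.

64431/7108

Using pₖ = aₖpₖ₋₁ + pₖ₋₂ and qₖ = aₖqₖ₋₁ + qₖ₋₂:
  k=0: a=9, p=9, q=1
  k=1: a=15, p=136, q=15
  k=2: a=2, p=281, q=31
  k=3: a=17, p=4913, q=542
  k=4: a=6, p=29759, q=3283
  k=5: a=2, p=64431, q=7108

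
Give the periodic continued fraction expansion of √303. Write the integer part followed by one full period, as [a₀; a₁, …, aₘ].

[17; 2, 2, 5, 2, 2, 34]

a₀ = ⌊√303⌋ = 17.
With m₀=0, d₀=1 and mₖ₊₁ = dₖaₖ − mₖ, dₖ₊₁ = (n − mₖ₊₁²)/dₖ, aₖ₊₁ = ⌊(a₀+mₖ₊₁)/dₖ₊₁⌋:
  k=1: m=17, d=14, a=2
  k=2: m=11, d=13, a=2
  k=3: m=15, d=6, a=5
  k=4: m=15, d=13, a=2
  k=5: m=11, d=14, a=2
  k=6: m=17, d=1, a=34
d=1 and a=2a₀=34 at k=6, so the next step gives (m, d) = (17, 14) again — its k=1 value — and the period has length 6.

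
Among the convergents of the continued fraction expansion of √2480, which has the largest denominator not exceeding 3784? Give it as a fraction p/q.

√2480 = [49; 1, 3, 1, 98, …] (period length 4).
Convergents:
  p_0/q_0 = 49/1
  p_1/q_1 = 50/1
  p_2/q_2 = 199/4
  p_3/q_3 = 249/5
  p_4/q_4 = 24601/494
  p_5/q_5 = 24850/499
  p_6/q_6 = 99151/1991
  p_7/q_7 = 124001/2490
  p_8/q_8 = 12251249/246011
q_7 = 2490 ≤ 3784 < 246011 = q_8, so the answer is 124001/2490.

124001/2490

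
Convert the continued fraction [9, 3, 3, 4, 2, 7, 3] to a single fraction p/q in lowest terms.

20846/2241

Using pₖ = aₖpₖ₋₁ + pₖ₋₂ and qₖ = aₖqₖ₋₁ + qₖ₋₂:
  k=0: a=9, p=9, q=1
  k=1: a=3, p=28, q=3
  k=2: a=3, p=93, q=10
  k=3: a=4, p=400, q=43
  k=4: a=2, p=893, q=96
  k=5: a=7, p=6651, q=715
  k=6: a=3, p=20846, q=2241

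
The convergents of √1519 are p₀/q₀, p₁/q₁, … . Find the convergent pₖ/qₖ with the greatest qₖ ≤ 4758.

√1519 = [38; 1, 37, 1, 76, …] (period length 4).
Convergents:
  p_0/q_0 = 38/1
  p_1/q_1 = 39/1
  p_2/q_2 = 1481/38
  p_3/q_3 = 1520/39
  p_4/q_4 = 117001/3002
  p_5/q_5 = 118521/3041
  p_6/q_6 = 4502278/115519
q_5 = 3041 ≤ 4758 < 115519 = q_6, so the answer is 118521/3041.

118521/3041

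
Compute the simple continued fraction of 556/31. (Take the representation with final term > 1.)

556 = 17×31 + 29
31 = 1×29 + 2
29 = 14×2 + 1
2 = 2×1 + 0  (stop)
So 556/31 = [17; 1, 14, 2].

[17; 1, 14, 2]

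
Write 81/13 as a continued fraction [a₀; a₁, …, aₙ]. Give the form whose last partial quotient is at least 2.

[6; 4, 3]

81 = 6×13 + 3
13 = 4×3 + 1
3 = 3×1 + 0  (stop)
So 81/13 = [6; 4, 3].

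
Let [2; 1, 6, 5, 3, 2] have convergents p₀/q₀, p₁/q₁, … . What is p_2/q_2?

Using pₖ = aₖpₖ₋₁ + pₖ₋₂, qₖ = aₖqₖ₋₁ + qₖ₋₂ (with p₋₁=1, p₋₂=0, q₋₁=0, q₋₂=1):
  k=0: a=2, p=2, q=1
  k=1: a=1, p=3, q=1
  k=2: a=6, p=20, q=7

20/7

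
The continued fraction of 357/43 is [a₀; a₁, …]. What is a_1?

357 = 8·43 + 13   →  a_0 = 8
43 = 3·13 + 4   →  a_1 = 3

3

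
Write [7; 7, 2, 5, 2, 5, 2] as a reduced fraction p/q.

15217/2133

Fold from the inside: start with 2/1.
  5 + 1/2 = 11/2
  2 + 2/11 = 24/11
  5 + 11/24 = 131/24
  2 + 24/131 = 286/131
  7 + 131/286 = 2133/286
  7 + 286/2133 = 15217/2133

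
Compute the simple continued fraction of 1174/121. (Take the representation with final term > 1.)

[9; 1, 2, 2, 1, 3, 3]

1174 = 9*121 + 85
121 = 1*85 + 36
85 = 2*36 + 13
36 = 2*13 + 10
13 = 1*10 + 3
10 = 3*3 + 1
3 = 3*1 + 0  (stop)
So 1174/121 = [9; 1, 2, 2, 1, 3, 3].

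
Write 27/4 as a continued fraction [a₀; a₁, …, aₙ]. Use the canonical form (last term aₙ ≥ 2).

27 = 6*4 + 3
4 = 1*3 + 1
3 = 3*1 + 0  (stop)
So 27/4 = [6; 1, 3].

[6; 1, 3]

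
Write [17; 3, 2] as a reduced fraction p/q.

121/7

Fold from the inside: start with 2/1.
  3 + 1/2 = 7/2
  17 + 2/7 = 121/7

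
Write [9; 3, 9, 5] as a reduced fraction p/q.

Using pₖ = aₖpₖ₋₁ + pₖ₋₂ and qₖ = aₖqₖ₋₁ + qₖ₋₂:
  k=0: a=9, p=9, q=1
  k=1: a=3, p=28, q=3
  k=2: a=9, p=261, q=28
  k=3: a=5, p=1333, q=143

1333/143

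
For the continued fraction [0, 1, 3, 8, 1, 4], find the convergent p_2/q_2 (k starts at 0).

Using pₖ = aₖpₖ₋₁ + pₖ₋₂, qₖ = aₖqₖ₋₁ + qₖ₋₂ (with p₋₁=1, p₋₂=0, q₋₁=0, q₋₂=1):
  k=0: a=0, p=0, q=1
  k=1: a=1, p=1, q=1
  k=2: a=3, p=3, q=4

3/4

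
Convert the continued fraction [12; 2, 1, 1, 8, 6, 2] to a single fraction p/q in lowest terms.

7053/569

Using pₖ = aₖpₖ₋₁ + pₖ₋₂ and qₖ = aₖqₖ₋₁ + qₖ₋₂:
  k=0: a=12, p=12, q=1
  k=1: a=2, p=25, q=2
  k=2: a=1, p=37, q=3
  k=3: a=1, p=62, q=5
  k=4: a=8, p=533, q=43
  k=5: a=6, p=3260, q=263
  k=6: a=2, p=7053, q=569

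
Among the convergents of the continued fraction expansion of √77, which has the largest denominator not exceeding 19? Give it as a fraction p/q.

79/9

√77 = [8; 1, 3, 2, 3, 1, 16, …] (period length 6).
Convergents:
  p_0/q_0 = 8/1
  p_1/q_1 = 9/1
  p_2/q_2 = 35/4
  p_3/q_3 = 79/9
  p_4/q_4 = 272/31
q_3 = 9 ≤ 19 < 31 = q_4, so the answer is 79/9.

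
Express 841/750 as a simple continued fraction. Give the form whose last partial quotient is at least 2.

[1; 8, 4, 7, 3]

841 = 1*750 + 91
750 = 8*91 + 22
91 = 4*22 + 3
22 = 7*3 + 1
3 = 3*1 + 0  (stop)
So 841/750 = [1; 8, 4, 7, 3].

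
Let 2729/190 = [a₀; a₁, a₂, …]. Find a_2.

2729 = 14·190 + 69   →  a_0 = 14
190 = 2·69 + 52   →  a_1 = 2
69 = 1·52 + 17   →  a_2 = 1

1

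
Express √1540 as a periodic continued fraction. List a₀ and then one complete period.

a₀ = ⌊√1540⌋ = 39.
With m₀=0, d₀=1 and mₖ₊₁ = dₖaₖ − mₖ, dₖ₊₁ = (n − mₖ₊₁²)/dₖ, aₖ₊₁ = ⌊(a₀+mₖ₊₁)/dₖ₊₁⌋:
  k=1: m=39, d=19, a=4
  k=2: m=37, d=9, a=8
  k=3: m=35, d=35, a=2
  k=4: m=35, d=9, a=8
  k=5: m=37, d=19, a=4
  k=6: m=39, d=1, a=78
d=1 and a=2a₀=78 at k=6, so the next step gives (m, d) = (39, 19) again — its k=1 value — and the period has length 6.

[39; 4, 8, 2, 8, 4, 78]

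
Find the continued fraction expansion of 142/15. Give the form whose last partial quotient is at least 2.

[9; 2, 7]

142 = 9×15 + 7
15 = 2×7 + 1
7 = 7×1 + 0  (stop)
So 142/15 = [9; 2, 7].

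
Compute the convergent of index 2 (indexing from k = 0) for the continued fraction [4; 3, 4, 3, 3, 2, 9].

Using pₖ = aₖpₖ₋₁ + pₖ₋₂, qₖ = aₖqₖ₋₁ + qₖ₋₂ (with p₋₁=1, p₋₂=0, q₋₁=0, q₋₂=1):
  k=0: a=4, p=4, q=1
  k=1: a=3, p=13, q=3
  k=2: a=4, p=56, q=13

56/13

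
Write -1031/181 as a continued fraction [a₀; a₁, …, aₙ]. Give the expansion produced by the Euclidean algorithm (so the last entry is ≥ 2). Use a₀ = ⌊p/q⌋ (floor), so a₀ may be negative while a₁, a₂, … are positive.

-1031 = -6×181 + 55
181 = 3×55 + 16
55 = 3×16 + 7
16 = 2×7 + 2
7 = 3×2 + 1
2 = 2×1 + 0  (stop)
So -1031/181 = [-6; 3, 3, 2, 3, 2].

[-6; 3, 3, 2, 3, 2]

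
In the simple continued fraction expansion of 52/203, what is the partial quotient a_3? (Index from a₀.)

52 = 0·203 + 52   →  a_0 = 0
203 = 3·52 + 47   →  a_1 = 3
52 = 1·47 + 5   →  a_2 = 1
47 = 9·5 + 2   →  a_3 = 9

9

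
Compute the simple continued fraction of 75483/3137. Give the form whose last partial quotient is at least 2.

75483 = 24·3137 + 195
3137 = 16·195 + 17
195 = 11·17 + 8
17 = 2·8 + 1
8 = 8·1 + 0  (stop)
So 75483/3137 = [24; 16, 11, 2, 8].

[24; 16, 11, 2, 8]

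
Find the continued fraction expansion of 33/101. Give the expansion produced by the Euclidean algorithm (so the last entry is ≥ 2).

33 = 0×101 + 33
101 = 3×33 + 2
33 = 16×2 + 1
2 = 2×1 + 0  (stop)
So 33/101 = [0; 3, 16, 2].

[0; 3, 16, 2]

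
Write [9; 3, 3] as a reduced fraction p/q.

Fold from the inside: start with 3/1.
  3 + 1/3 = 10/3
  9 + 3/10 = 93/10

93/10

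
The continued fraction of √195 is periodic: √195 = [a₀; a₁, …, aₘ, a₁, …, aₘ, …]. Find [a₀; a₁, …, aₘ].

a₀ = ⌊√195⌋ = 13.

[13; 1, 26]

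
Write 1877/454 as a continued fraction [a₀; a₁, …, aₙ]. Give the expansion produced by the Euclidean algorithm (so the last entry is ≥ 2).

1877 = 4*454 + 61
454 = 7*61 + 27
61 = 2*27 + 7
27 = 3*7 + 6
7 = 1*6 + 1
6 = 6*1 + 0  (stop)
So 1877/454 = [4; 7, 2, 3, 1, 6].

[4; 7, 2, 3, 1, 6]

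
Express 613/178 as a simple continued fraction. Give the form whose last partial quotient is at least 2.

[3; 2, 3, 1, 19]

613 = 3*178 + 79
178 = 2*79 + 20
79 = 3*20 + 19
20 = 1*19 + 1
19 = 19*1 + 0  (stop)
So 613/178 = [3; 2, 3, 1, 19].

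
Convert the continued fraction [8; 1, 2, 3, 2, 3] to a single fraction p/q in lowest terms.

Fold from the inside: start with 3/1.
  2 + 1/3 = 7/3
  3 + 3/7 = 24/7
  2 + 7/24 = 55/24
  1 + 24/55 = 79/55
  8 + 55/79 = 687/79

687/79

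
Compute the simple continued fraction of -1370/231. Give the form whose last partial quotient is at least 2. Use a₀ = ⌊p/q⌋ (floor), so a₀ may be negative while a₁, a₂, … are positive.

[-6; 14, 2, 3, 2]

-1370 = -6×231 + 16
231 = 14×16 + 7
16 = 2×7 + 2
7 = 3×2 + 1
2 = 2×1 + 0  (stop)
So -1370/231 = [-6; 14, 2, 3, 2].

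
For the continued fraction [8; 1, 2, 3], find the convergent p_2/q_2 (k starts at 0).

26/3

Using pₖ = aₖpₖ₋₁ + pₖ₋₂, qₖ = aₖqₖ₋₁ + qₖ₋₂ (with p₋₁=1, p₋₂=0, q₋₁=0, q₋₂=1):
  k=0: a=8, p=8, q=1
  k=1: a=1, p=9, q=1
  k=2: a=2, p=26, q=3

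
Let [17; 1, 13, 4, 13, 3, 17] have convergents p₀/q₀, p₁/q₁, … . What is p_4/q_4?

Using pₖ = aₖpₖ₋₁ + pₖ₋₂, qₖ = aₖqₖ₋₁ + qₖ₋₂ (with p₋₁=1, p₋₂=0, q₋₁=0, q₋₂=1):
  k=0: a=17, p=17, q=1
  k=1: a=1, p=18, q=1
  k=2: a=13, p=251, q=14
  k=3: a=4, p=1022, q=57
  k=4: a=13, p=13537, q=755

13537/755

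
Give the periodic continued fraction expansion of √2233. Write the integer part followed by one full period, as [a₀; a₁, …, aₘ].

[47; 3, 1, 12, 1, 3, 94]

a₀ = ⌊√2233⌋ = 47.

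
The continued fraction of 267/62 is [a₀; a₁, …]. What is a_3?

1

267 = 4·62 + 19   →  a_0 = 4
62 = 3·19 + 5   →  a_1 = 3
19 = 3·5 + 4   →  a_2 = 3
5 = 1·4 + 1   →  a_3 = 1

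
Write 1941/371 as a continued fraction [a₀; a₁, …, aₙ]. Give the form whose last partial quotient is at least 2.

1941 = 5×371 + 86
371 = 4×86 + 27
86 = 3×27 + 5
27 = 5×5 + 2
5 = 2×2 + 1
2 = 2×1 + 0  (stop)
So 1941/371 = [5; 4, 3, 5, 2, 2].

[5; 4, 3, 5, 2, 2]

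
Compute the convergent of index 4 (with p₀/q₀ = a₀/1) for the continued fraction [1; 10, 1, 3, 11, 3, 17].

529/484

Using pₖ = aₖpₖ₋₁ + pₖ₋₂, qₖ = aₖqₖ₋₁ + qₖ₋₂ (with p₋₁=1, p₋₂=0, q₋₁=0, q₋₂=1):
  k=0: a=1, p=1, q=1
  k=1: a=10, p=11, q=10
  k=2: a=1, p=12, q=11
  k=3: a=3, p=47, q=43
  k=4: a=11, p=529, q=484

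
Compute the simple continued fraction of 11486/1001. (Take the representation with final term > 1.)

11486 = 11·1001 + 475
1001 = 2·475 + 51
475 = 9·51 + 16
51 = 3·16 + 3
16 = 5·3 + 1
3 = 3·1 + 0  (stop)
So 11486/1001 = [11; 2, 9, 3, 5, 3].

[11; 2, 9, 3, 5, 3]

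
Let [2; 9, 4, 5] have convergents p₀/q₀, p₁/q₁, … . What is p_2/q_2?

Using pₖ = aₖpₖ₋₁ + pₖ₋₂, qₖ = aₖqₖ₋₁ + qₖ₋₂ (with p₋₁=1, p₋₂=0, q₋₁=0, q₋₂=1):
  k=0: a=2, p=2, q=1
  k=1: a=9, p=19, q=9
  k=2: a=4, p=78, q=37

78/37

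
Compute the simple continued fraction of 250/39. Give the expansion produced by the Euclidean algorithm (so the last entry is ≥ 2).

250 = 6·39 + 16
39 = 2·16 + 7
16 = 2·7 + 2
7 = 3·2 + 1
2 = 2·1 + 0  (stop)
So 250/39 = [6; 2, 2, 3, 2].

[6; 2, 2, 3, 2]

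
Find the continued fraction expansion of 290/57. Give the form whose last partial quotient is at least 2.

[5; 11, 2, 2]

290 = 5×57 + 5
57 = 11×5 + 2
5 = 2×2 + 1
2 = 2×1 + 0  (stop)
So 290/57 = [5; 11, 2, 2].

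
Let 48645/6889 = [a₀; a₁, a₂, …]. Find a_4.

48645 = 7·6889 + 422   →  a_0 = 7
6889 = 16·422 + 137   →  a_1 = 16
422 = 3·137 + 11   →  a_2 = 3
137 = 12·11 + 5   →  a_3 = 12
11 = 2·5 + 1   →  a_4 = 2

2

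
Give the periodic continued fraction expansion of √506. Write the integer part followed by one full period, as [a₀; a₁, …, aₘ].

[22; 2, 44]

a₀ = ⌊√506⌋ = 22.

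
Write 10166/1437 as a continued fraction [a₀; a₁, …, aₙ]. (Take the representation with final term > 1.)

10166 = 7*1437 + 107
1437 = 13*107 + 46
107 = 2*46 + 15
46 = 3*15 + 1
15 = 15*1 + 0  (stop)
So 10166/1437 = [7; 13, 2, 3, 15].

[7; 13, 2, 3, 15]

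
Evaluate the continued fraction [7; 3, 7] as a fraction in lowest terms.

Using pₖ = aₖpₖ₋₁ + pₖ₋₂ and qₖ = aₖqₖ₋₁ + qₖ₋₂:
  k=0: a=7, p=7, q=1
  k=1: a=3, p=22, q=3
  k=2: a=7, p=161, q=22

161/22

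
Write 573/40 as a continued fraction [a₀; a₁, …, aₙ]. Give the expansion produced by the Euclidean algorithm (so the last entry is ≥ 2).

573 = 14*40 + 13
40 = 3*13 + 1
13 = 13*1 + 0  (stop)
So 573/40 = [14; 3, 13].

[14; 3, 13]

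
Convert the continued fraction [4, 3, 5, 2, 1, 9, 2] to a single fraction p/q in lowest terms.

Fold from the inside: start with 2/1.
  9 + 1/2 = 19/2
  1 + 2/19 = 21/19
  2 + 19/21 = 61/21
  5 + 21/61 = 326/61
  3 + 61/326 = 1039/326
  4 + 326/1039 = 4482/1039

4482/1039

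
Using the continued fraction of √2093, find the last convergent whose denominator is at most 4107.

√2093 = [45; 1, 2, 1, 90, …] (period length 4).
Convergents:
  p_0/q_0 = 45/1
  p_1/q_1 = 46/1
  p_2/q_2 = 137/3
  p_3/q_3 = 183/4
  p_4/q_4 = 16607/363
  p_5/q_5 = 16790/367
  p_6/q_6 = 50187/1097
  p_7/q_7 = 66977/1464
  p_8/q_8 = 6078117/132857
q_7 = 1464 ≤ 4107 < 132857 = q_8, so the answer is 66977/1464.

66977/1464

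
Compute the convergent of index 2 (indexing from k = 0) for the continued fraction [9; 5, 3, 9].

147/16

Using pₖ = aₖpₖ₋₁ + pₖ₋₂, qₖ = aₖqₖ₋₁ + qₖ₋₂ (with p₋₁=1, p₋₂=0, q₋₁=0, q₋₂=1):
  k=0: a=9, p=9, q=1
  k=1: a=5, p=46, q=5
  k=2: a=3, p=147, q=16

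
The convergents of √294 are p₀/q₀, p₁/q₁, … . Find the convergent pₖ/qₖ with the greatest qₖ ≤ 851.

√294 = [17; 6, 1, 4, 1, 6, 34, …] (period length 6).
Convergents:
  p_0/q_0 = 17/1
  p_1/q_1 = 103/6
  p_2/q_2 = 120/7
  p_3/q_3 = 583/34
  p_4/q_4 = 703/41
  p_5/q_5 = 4801/280
  p_6/q_6 = 163937/9561
q_5 = 280 ≤ 851 < 9561 = q_6, so the answer is 4801/280.

4801/280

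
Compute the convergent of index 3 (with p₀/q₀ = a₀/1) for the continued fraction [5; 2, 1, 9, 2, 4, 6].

Using pₖ = aₖpₖ₋₁ + pₖ₋₂, qₖ = aₖqₖ₋₁ + qₖ₋₂ (with p₋₁=1, p₋₂=0, q₋₁=0, q₋₂=1):
  k=0: a=5, p=5, q=1
  k=1: a=2, p=11, q=2
  k=2: a=1, p=16, q=3
  k=3: a=9, p=155, q=29

155/29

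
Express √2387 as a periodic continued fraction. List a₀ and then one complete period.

[48; 1, 5, 1, 96]

a₀ = ⌊√2387⌋ = 48.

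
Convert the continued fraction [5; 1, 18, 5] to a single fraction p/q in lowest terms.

Fold from the inside: start with 5/1.
  18 + 1/5 = 91/5
  1 + 5/91 = 96/91
  5 + 91/96 = 571/96

571/96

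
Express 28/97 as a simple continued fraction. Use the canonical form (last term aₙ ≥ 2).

28 = 0*97 + 28
97 = 3*28 + 13
28 = 2*13 + 2
13 = 6*2 + 1
2 = 2*1 + 0  (stop)
So 28/97 = [0; 3, 2, 6, 2].

[0; 3, 2, 6, 2]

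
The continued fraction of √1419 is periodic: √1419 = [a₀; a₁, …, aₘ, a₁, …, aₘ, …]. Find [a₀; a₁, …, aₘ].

[37; 1, 2, 37, 2, 1, 74]

a₀ = ⌊√1419⌋ = 37.
With m₀=0, d₀=1 and mₖ₊₁ = dₖaₖ − mₖ, dₖ₊₁ = (n − mₖ₊₁²)/dₖ, aₖ₊₁ = ⌊(a₀+mₖ₊₁)/dₖ₊₁⌋:
  k=1: m=37, d=50, a=1
  k=2: m=13, d=25, a=2
  k=3: m=37, d=2, a=37
  k=4: m=37, d=25, a=2
  k=5: m=13, d=50, a=1
  k=6: m=37, d=1, a=74
d=1 and a=2a₀=74 at k=6, so the next step gives (m, d) = (37, 50) again — its k=1 value — and the period has length 6.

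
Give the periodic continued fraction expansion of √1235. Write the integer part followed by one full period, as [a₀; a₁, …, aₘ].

[35; 7, 70]

a₀ = ⌊√1235⌋ = 35.
With m₀=0, d₀=1 and mₖ₊₁ = dₖaₖ − mₖ, dₖ₊₁ = (n − mₖ₊₁²)/dₖ, aₖ₊₁ = ⌊(a₀+mₖ₊₁)/dₖ₊₁⌋:
  k=1: m=35, d=10, a=7
  k=2: m=35, d=1, a=70
d=1 and a=2a₀=70 at k=2, so the next step gives (m, d) = (35, 10) again — its k=1 value — and the period has length 2.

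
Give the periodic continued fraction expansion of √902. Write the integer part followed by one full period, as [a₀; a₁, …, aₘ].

[30; 30, 60]

a₀ = ⌊√902⌋ = 30.
With m₀=0, d₀=1 and mₖ₊₁ = dₖaₖ − mₖ, dₖ₊₁ = (n − mₖ₊₁²)/dₖ, aₖ₊₁ = ⌊(a₀+mₖ₊₁)/dₖ₊₁⌋:
  k=1: m=30, d=2, a=30
  k=2: m=30, d=1, a=60
d=1 and a=2a₀=60 at k=2, so the next step gives (m, d) = (30, 2) again — its k=1 value — and the period has length 2.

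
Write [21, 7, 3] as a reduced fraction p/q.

465/22

Using pₖ = aₖpₖ₋₁ + pₖ₋₂ and qₖ = aₖqₖ₋₁ + qₖ₋₂:
  k=0: a=21, p=21, q=1
  k=1: a=7, p=148, q=7
  k=2: a=3, p=465, q=22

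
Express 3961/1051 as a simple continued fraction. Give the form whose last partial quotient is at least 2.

[3; 1, 3, 3, 13, 6]

3961 = 3*1051 + 808
1051 = 1*808 + 243
808 = 3*243 + 79
243 = 3*79 + 6
79 = 13*6 + 1
6 = 6*1 + 0  (stop)
So 3961/1051 = [3; 1, 3, 3, 13, 6].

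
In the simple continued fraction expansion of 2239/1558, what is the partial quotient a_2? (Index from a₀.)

2239 = 1·1558 + 681   →  a_0 = 1
1558 = 2·681 + 196   →  a_1 = 2
681 = 3·196 + 93   →  a_2 = 3

3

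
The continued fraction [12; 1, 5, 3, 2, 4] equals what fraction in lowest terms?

2504/195

Fold from the inside: start with 4/1.
  2 + 1/4 = 9/4
  3 + 4/9 = 31/9
  5 + 9/31 = 164/31
  1 + 31/164 = 195/164
  12 + 164/195 = 2504/195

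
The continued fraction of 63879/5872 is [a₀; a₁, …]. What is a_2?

7

63879 = 10·5872 + 5159   →  a_0 = 10
5872 = 1·5159 + 713   →  a_1 = 1
5159 = 7·713 + 168   →  a_2 = 7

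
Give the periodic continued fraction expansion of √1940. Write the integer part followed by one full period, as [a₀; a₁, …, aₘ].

[44; 22, 88]

a₀ = ⌊√1940⌋ = 44.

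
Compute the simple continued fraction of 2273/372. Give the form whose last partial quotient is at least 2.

[6; 9, 13, 1, 2]

2273 = 6×372 + 41
372 = 9×41 + 3
41 = 13×3 + 2
3 = 1×2 + 1
2 = 2×1 + 0  (stop)
So 2273/372 = [6; 9, 13, 1, 2].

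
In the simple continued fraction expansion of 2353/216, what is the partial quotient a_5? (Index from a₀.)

2353 = 10·216 + 193   →  a_0 = 10
216 = 1·193 + 23   →  a_1 = 1
193 = 8·23 + 9   →  a_2 = 8
23 = 2·9 + 5   →  a_3 = 2
9 = 1·5 + 4   →  a_4 = 1
5 = 1·4 + 1   →  a_5 = 1

1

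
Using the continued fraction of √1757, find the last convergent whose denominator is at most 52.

√1757 = [41; 1, 10, 1, 82, …] (period length 4).
Convergents:
  p_0/q_0 = 41/1
  p_1/q_1 = 42/1
  p_2/q_2 = 461/11
  p_3/q_3 = 503/12
  p_4/q_4 = 41707/995
q_3 = 12 ≤ 52 < 995 = q_4, so the answer is 503/12.

503/12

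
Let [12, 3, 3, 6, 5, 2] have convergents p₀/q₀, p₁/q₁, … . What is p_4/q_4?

3998/325

Using pₖ = aₖpₖ₋₁ + pₖ₋₂, qₖ = aₖqₖ₋₁ + qₖ₋₂ (with p₋₁=1, p₋₂=0, q₋₁=0, q₋₂=1):
  k=0: a=12, p=12, q=1
  k=1: a=3, p=37, q=3
  k=2: a=3, p=123, q=10
  k=3: a=6, p=775, q=63
  k=4: a=5, p=3998, q=325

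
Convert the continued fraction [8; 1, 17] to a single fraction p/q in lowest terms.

Using pₖ = aₖpₖ₋₁ + pₖ₋₂ and qₖ = aₖqₖ₋₁ + qₖ₋₂:
  k=0: a=8, p=8, q=1
  k=1: a=1, p=9, q=1
  k=2: a=17, p=161, q=18

161/18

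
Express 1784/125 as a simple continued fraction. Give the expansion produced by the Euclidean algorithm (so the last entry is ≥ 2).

[14; 3, 1, 2, 11]

1784 = 14×125 + 34
125 = 3×34 + 23
34 = 1×23 + 11
23 = 2×11 + 1
11 = 11×1 + 0  (stop)
So 1784/125 = [14; 3, 1, 2, 11].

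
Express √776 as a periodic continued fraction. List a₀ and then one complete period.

a₀ = ⌊√776⌋ = 27.
With m₀=0, d₀=1 and mₖ₊₁ = dₖaₖ − mₖ, dₖ₊₁ = (n − mₖ₊₁²)/dₖ, aₖ₊₁ = ⌊(a₀+mₖ₊₁)/dₖ₊₁⌋:
  k=1: m=27, d=47, a=1
  k=2: m=20, d=8, a=5
  k=3: m=20, d=47, a=1
  k=4: m=27, d=1, a=54
d=1 and a=2a₀=54 at k=4, so the next step gives (m, d) = (27, 47) again — its k=1 value — and the period has length 4.

[27; 1, 5, 1, 54]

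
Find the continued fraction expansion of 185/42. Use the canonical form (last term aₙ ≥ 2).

[4; 2, 2, 8]

185 = 4*42 + 17
42 = 2*17 + 8
17 = 2*8 + 1
8 = 8*1 + 0  (stop)
So 185/42 = [4; 2, 2, 8].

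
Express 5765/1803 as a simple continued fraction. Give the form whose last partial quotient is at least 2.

5765 = 3·1803 + 356
1803 = 5·356 + 23
356 = 15·23 + 11
23 = 2·11 + 1
11 = 11·1 + 0  (stop)
So 5765/1803 = [3; 5, 15, 2, 11].

[3; 5, 15, 2, 11]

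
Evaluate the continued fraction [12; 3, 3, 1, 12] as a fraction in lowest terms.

2043/166

Fold from the inside: start with 12/1.
  1 + 1/12 = 13/12
  3 + 12/13 = 51/13
  3 + 13/51 = 166/51
  12 + 51/166 = 2043/166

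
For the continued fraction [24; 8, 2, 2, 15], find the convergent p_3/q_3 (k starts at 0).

1013/42

Using pₖ = aₖpₖ₋₁ + pₖ₋₂, qₖ = aₖqₖ₋₁ + qₖ₋₂ (with p₋₁=1, p₋₂=0, q₋₁=0, q₋₂=1):
  k=0: a=24, p=24, q=1
  k=1: a=8, p=193, q=8
  k=2: a=2, p=410, q=17
  k=3: a=2, p=1013, q=42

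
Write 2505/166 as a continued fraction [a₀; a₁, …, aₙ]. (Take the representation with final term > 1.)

2505 = 15×166 + 15
166 = 11×15 + 1
15 = 15×1 + 0  (stop)
So 2505/166 = [15; 11, 15].

[15; 11, 15]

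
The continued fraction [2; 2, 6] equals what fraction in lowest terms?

Fold from the inside: start with 6/1.
  2 + 1/6 = 13/6
  2 + 6/13 = 32/13

32/13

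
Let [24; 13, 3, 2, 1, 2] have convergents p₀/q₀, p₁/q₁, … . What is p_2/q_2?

Using pₖ = aₖpₖ₋₁ + pₖ₋₂, qₖ = aₖqₖ₋₁ + qₖ₋₂ (with p₋₁=1, p₋₂=0, q₋₁=0, q₋₂=1):
  k=0: a=24, p=24, q=1
  k=1: a=13, p=313, q=13
  k=2: a=3, p=963, q=40

963/40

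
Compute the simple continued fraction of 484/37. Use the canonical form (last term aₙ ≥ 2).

[13; 12, 3]

484 = 13·37 + 3
37 = 12·3 + 1
3 = 3·1 + 0  (stop)
So 484/37 = [13; 12, 3].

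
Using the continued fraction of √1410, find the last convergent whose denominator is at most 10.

√1410 = [37; 1, 1, 4, 1, 1, 74, …] (period length 6).
Convergents:
  p_0/q_0 = 37/1
  p_1/q_1 = 38/1
  p_2/q_2 = 75/2
  p_3/q_3 = 338/9
  p_4/q_4 = 413/11
q_3 = 9 ≤ 10 < 11 = q_4, so the answer is 338/9.

338/9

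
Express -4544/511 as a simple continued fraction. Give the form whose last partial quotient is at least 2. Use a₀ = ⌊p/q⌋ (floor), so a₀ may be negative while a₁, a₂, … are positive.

-4544 = -9×511 + 55
511 = 9×55 + 16
55 = 3×16 + 7
16 = 2×7 + 2
7 = 3×2 + 1
2 = 2×1 + 0  (stop)
So -4544/511 = [-9; 9, 3, 2, 3, 2].

[-9; 9, 3, 2, 3, 2]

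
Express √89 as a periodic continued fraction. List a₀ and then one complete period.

[9; 2, 3, 3, 2, 18]

a₀ = ⌊√89⌋ = 9.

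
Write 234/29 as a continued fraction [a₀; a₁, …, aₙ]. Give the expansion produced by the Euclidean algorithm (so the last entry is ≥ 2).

234 = 8×29 + 2
29 = 14×2 + 1
2 = 2×1 + 0  (stop)
So 234/29 = [8; 14, 2].

[8; 14, 2]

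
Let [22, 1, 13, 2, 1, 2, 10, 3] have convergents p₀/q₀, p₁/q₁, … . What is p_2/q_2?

Using pₖ = aₖpₖ₋₁ + pₖ₋₂, qₖ = aₖqₖ₋₁ + qₖ₋₂ (with p₋₁=1, p₋₂=0, q₋₁=0, q₋₂=1):
  k=0: a=22, p=22, q=1
  k=1: a=1, p=23, q=1
  k=2: a=13, p=321, q=14

321/14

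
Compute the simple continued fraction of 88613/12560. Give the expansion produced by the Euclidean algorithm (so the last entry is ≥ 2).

88613 = 7·12560 + 693
12560 = 18·693 + 86
693 = 8·86 + 5
86 = 17·5 + 1
5 = 5·1 + 0  (stop)
So 88613/12560 = [7; 18, 8, 17, 5].

[7; 18, 8, 17, 5]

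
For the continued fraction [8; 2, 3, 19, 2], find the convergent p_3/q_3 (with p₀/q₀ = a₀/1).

Using pₖ = aₖpₖ₋₁ + pₖ₋₂, qₖ = aₖqₖ₋₁ + qₖ₋₂ (with p₋₁=1, p₋₂=0, q₋₁=0, q₋₂=1):
  k=0: a=8, p=8, q=1
  k=1: a=2, p=17, q=2
  k=2: a=3, p=59, q=7
  k=3: a=19, p=1138, q=135

1138/135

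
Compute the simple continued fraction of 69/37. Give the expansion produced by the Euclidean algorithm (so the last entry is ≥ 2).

69 = 1*37 + 32
37 = 1*32 + 5
32 = 6*5 + 2
5 = 2*2 + 1
2 = 2*1 + 0  (stop)
So 69/37 = [1; 1, 6, 2, 2].

[1; 1, 6, 2, 2]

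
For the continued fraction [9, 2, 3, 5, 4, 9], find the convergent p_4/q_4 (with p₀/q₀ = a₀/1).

1462/155

Using pₖ = aₖpₖ₋₁ + pₖ₋₂, qₖ = aₖqₖ₋₁ + qₖ₋₂ (with p₋₁=1, p₋₂=0, q₋₁=0, q₋₂=1):
  k=0: a=9, p=9, q=1
  k=1: a=2, p=19, q=2
  k=2: a=3, p=66, q=7
  k=3: a=5, p=349, q=37
  k=4: a=4, p=1462, q=155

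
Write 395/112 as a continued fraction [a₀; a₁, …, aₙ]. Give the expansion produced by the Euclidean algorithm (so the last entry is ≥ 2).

[3; 1, 1, 8, 1, 5]

395 = 3×112 + 59
112 = 1×59 + 53
59 = 1×53 + 6
53 = 8×6 + 5
6 = 1×5 + 1
5 = 5×1 + 0  (stop)
So 395/112 = [3; 1, 1, 8, 1, 5].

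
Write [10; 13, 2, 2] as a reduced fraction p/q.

675/67

Using pₖ = aₖpₖ₋₁ + pₖ₋₂ and qₖ = aₖqₖ₋₁ + qₖ₋₂:
  k=0: a=10, p=10, q=1
  k=1: a=13, p=131, q=13
  k=2: a=2, p=272, q=27
  k=3: a=2, p=675, q=67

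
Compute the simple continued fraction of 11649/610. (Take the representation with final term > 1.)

[19; 10, 2, 1, 19]

11649 = 19*610 + 59
610 = 10*59 + 20
59 = 2*20 + 19
20 = 1*19 + 1
19 = 19*1 + 0  (stop)
So 11649/610 = [19; 10, 2, 1, 19].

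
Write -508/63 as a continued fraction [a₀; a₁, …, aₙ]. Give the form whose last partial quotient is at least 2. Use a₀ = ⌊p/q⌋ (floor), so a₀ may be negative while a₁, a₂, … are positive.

-508 = -9×63 + 59
63 = 1×59 + 4
59 = 14×4 + 3
4 = 1×3 + 1
3 = 3×1 + 0  (stop)
So -508/63 = [-9; 1, 14, 1, 3].

[-9; 1, 14, 1, 3]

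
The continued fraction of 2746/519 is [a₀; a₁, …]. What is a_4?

2

2746 = 5·519 + 151   →  a_0 = 5
519 = 3·151 + 66   →  a_1 = 3
151 = 2·66 + 19   →  a_2 = 2
66 = 3·19 + 9   →  a_3 = 3
19 = 2·9 + 1   →  a_4 = 2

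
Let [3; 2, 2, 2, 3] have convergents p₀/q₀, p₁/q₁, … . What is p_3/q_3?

41/12

Using pₖ = aₖpₖ₋₁ + pₖ₋₂, qₖ = aₖqₖ₋₁ + qₖ₋₂ (with p₋₁=1, p₋₂=0, q₋₁=0, q₋₂=1):
  k=0: a=3, p=3, q=1
  k=1: a=2, p=7, q=2
  k=2: a=2, p=17, q=5
  k=3: a=2, p=41, q=12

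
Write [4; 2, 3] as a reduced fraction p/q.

Fold from the inside: start with 3/1.
  2 + 1/3 = 7/3
  4 + 3/7 = 31/7

31/7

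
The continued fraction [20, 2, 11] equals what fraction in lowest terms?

471/23

Fold from the inside: start with 11/1.
  2 + 1/11 = 23/11
  20 + 11/23 = 471/23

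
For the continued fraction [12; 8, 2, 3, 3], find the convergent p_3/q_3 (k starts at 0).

Using pₖ = aₖpₖ₋₁ + pₖ₋₂, qₖ = aₖqₖ₋₁ + qₖ₋₂ (with p₋₁=1, p₋₂=0, q₋₁=0, q₋₂=1):
  k=0: a=12, p=12, q=1
  k=1: a=8, p=97, q=8
  k=2: a=2, p=206, q=17
  k=3: a=3, p=715, q=59

715/59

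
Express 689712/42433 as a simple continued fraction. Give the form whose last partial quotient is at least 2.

[16; 3, 1, 14, 2, 1, 16, 14]

689712 = 16×42433 + 10784
42433 = 3×10784 + 10081
10784 = 1×10081 + 703
10081 = 14×703 + 239
703 = 2×239 + 225
239 = 1×225 + 14
225 = 16×14 + 1
14 = 14×1 + 0  (stop)
So 689712/42433 = [16; 3, 1, 14, 2, 1, 16, 14].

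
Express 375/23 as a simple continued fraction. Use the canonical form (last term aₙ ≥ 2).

375 = 16*23 + 7
23 = 3*7 + 2
7 = 3*2 + 1
2 = 2*1 + 0  (stop)
So 375/23 = [16; 3, 3, 2].

[16; 3, 3, 2]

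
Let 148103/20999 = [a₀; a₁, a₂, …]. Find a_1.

148103 = 7·20999 + 1110   →  a_0 = 7
20999 = 18·1110 + 1019   →  a_1 = 18

18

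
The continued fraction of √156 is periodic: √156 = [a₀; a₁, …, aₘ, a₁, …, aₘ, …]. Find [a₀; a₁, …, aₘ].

a₀ = ⌊√156⌋ = 12.
With m₀=0, d₀=1 and mₖ₊₁ = dₖaₖ − mₖ, dₖ₊₁ = (n − mₖ₊₁²)/dₖ, aₖ₊₁ = ⌊(a₀+mₖ₊₁)/dₖ₊₁⌋:
  k=1: m=12, d=12, a=2
  k=2: m=12, d=1, a=24
d=1 and a=2a₀=24 at k=2, so the next step gives (m, d) = (12, 12) again — its k=1 value — and the period has length 2.

[12; 2, 24]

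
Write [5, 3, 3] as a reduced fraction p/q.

53/10

Fold from the inside: start with 3/1.
  3 + 1/3 = 10/3
  5 + 3/10 = 53/10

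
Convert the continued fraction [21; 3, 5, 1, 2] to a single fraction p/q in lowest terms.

Using pₖ = aₖpₖ₋₁ + pₖ₋₂ and qₖ = aₖqₖ₋₁ + qₖ₋₂:
  k=0: a=21, p=21, q=1
  k=1: a=3, p=64, q=3
  k=2: a=5, p=341, q=16
  k=3: a=1, p=405, q=19
  k=4: a=2, p=1151, q=54

1151/54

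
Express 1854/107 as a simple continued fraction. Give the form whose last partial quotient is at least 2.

[17; 3, 17, 2]

1854 = 17×107 + 35
107 = 3×35 + 2
35 = 17×2 + 1
2 = 2×1 + 0  (stop)
So 1854/107 = [17; 3, 17, 2].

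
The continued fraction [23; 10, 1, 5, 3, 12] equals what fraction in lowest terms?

58585/2537

Using pₖ = aₖpₖ₋₁ + pₖ₋₂ and qₖ = aₖqₖ₋₁ + qₖ₋₂:
  k=0: a=23, p=23, q=1
  k=1: a=10, p=231, q=10
  k=2: a=1, p=254, q=11
  k=3: a=5, p=1501, q=65
  k=4: a=3, p=4757, q=206
  k=5: a=12, p=58585, q=2537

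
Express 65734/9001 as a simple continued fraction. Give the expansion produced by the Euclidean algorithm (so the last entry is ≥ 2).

[7; 3, 3, 3, 14, 19]

65734 = 7*9001 + 2727
9001 = 3*2727 + 820
2727 = 3*820 + 267
820 = 3*267 + 19
267 = 14*19 + 1
19 = 19*1 + 0  (stop)
So 65734/9001 = [7; 3, 3, 3, 14, 19].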